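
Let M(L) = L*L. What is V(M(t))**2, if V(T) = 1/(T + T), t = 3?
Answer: 1/324 ≈ 0.0030864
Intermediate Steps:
M(L) = L**2
V(T) = 1/(2*T)
V(M(t))**2 = (1/(2*(3**2)))**2 = ((1/2)/9)**2 = ((1/2)*(1/9))**2 = (1/18)**2 = 1/324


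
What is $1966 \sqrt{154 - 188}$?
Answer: $1966 i \sqrt{34} \approx 11464.0 i$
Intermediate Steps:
$1966 \sqrt{154 - 188} = 1966 \sqrt{-34} = 1966 i \sqrt{34}$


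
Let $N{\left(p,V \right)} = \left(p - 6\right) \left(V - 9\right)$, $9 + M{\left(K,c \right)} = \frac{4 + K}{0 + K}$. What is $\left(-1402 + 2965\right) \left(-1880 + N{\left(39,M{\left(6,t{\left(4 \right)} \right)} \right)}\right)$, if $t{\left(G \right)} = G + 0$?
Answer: $-3780897$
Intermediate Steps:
$t{\left(G \right)} = G$
$M{\left(K,c \right)} = -9 + \frac{4 + K}{K}$ ($M{\left(K,c \right)} = -9 + \frac{4 + K}{0 + K} = -9 + \frac{4 + K}{K}$)
$N{\left(p,V \right)} = \left(-9 + V\right) \left(-6 + p\right)$ ($N{\left(p,V \right)} = \left(-6 + p\right) \left(-9 + V\right) = \left(-9 + V\right) \left(-6 + p\right)$)
$\left(-1402 + 2965\right) \left(-1880 + N{\left(39,M{\left(6,t{\left(4 \right)} \right)} \right)}\right) = \left(-1402 + 2965\right) \left(-1880 + \left(54 - 351 - 6 \left(-8 + \frac{4}{6}\right) + \left(-8 + \frac{4}{6}\right) 39\right)\right) = 1563 \left(-1880 + \left(54 - 351 - 6 \left(-8 + 4 \cdot \frac{1}{6}\right) + \left(-8 + 4 \cdot \frac{1}{6}\right) 39\right)\right) = 1563 \left(-1880 + \left(54 - 351 - 6 \left(-8 + \frac{2}{3}\right) + \left(-8 + \frac{2}{3}\right) 39\right)\right) = 1563 \left(-1880 - 539\right) = 1563 \left(-2419\right) = -3780897$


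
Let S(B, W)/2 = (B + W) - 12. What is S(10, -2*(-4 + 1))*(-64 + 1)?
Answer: -504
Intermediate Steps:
S(B, W) = -24 + 2*B + 2*W (S(B, W) = 2*((B + W) - 12) = 2*(-12 + B + W) = -24 + 2*B + 2*W)
S(10, -2*(-4 + 1))*(-64 + 1) = (-24 + 2*10 + 2*(-2*(-4 + 1)))*(-64 + 1) = (-24 + 20 + 2*(-2*(-3)))*(-63) = (-24 + 20 + 2*6)*(-63) = (-24 + 20 + 12)*(-63) = 8*(-63) = -504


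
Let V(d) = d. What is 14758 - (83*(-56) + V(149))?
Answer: 19257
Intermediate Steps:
14758 - (83*(-56) + V(149)) = 14758 - (83*(-56) + 149) = 14758 - (-4648 + 149) = 14758 - 1*(-4499) = 14758 + 4499 = 19257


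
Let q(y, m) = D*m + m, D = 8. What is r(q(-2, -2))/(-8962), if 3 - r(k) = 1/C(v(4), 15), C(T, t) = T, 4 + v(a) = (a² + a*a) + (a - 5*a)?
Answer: -35/107544 ≈ -0.00032545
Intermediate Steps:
q(y, m) = 9*m (q(y, m) = 8*m + m = 9*m)
v(a) = -4 - 4*a + 2*a² (v(a) = -4 + ((a² + a*a) + (a - 5*a)) = -4 + ((a² + a²) - 4*a) = -4 + (2*a² - 4*a) = -4 + (-4*a + 2*a²) = -4 - 4*a + 2*a²)
r(k) = 35/12 (r(k) = 3 - 1/(-4 - 4*4 + 2*4²) = 3 - 1/(-4 - 16 + 2*16) = 3 - 1/(-4 - 16 + 32) = 3 - 1/12 = 35/12)
r(q(-2, -2))/(-8962) = (35/12)/(-8962) = (35/12)*(-1/8962) = -35/107544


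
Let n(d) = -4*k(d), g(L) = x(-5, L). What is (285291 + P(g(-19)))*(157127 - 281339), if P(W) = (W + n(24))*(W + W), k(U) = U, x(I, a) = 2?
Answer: -35389861980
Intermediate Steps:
g(L) = 2
n(d) = -4*d
P(W) = 2*W*(-96 + W) (P(W) = (W - 4*24)*(W + W) = (W - 96)*(2*W) = (-96 + W)*(2*W) = 2*W*(-96 + W))
(285291 + P(g(-19)))*(157127 - 281339) = (285291 + 2*2*(-96 + 2))*(157127 - 281339) = (285291 + 2*2*(-94))*(-124212) = (285291 - 376)*(-124212) = 284915*(-124212) = -35389861980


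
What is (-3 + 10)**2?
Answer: 49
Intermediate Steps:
(-3 + 10)**2 = 7**2 = 49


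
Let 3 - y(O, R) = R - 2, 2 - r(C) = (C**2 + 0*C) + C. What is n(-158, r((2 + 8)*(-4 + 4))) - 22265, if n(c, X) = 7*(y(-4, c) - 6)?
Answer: -21166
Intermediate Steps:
r(C) = 2 - C - C**2 (r(C) = 2 - ((C**2 + 0*C) + C) = 2 - ((C**2 + 0) + C) = 2 - (C**2 + C) = 2 - (C + C**2) = 2 + (-C - C**2) = 2 - C - C**2)
y(O, R) = 5 - R (y(O, R) = 3 - (R - 2) = 3 - (-2 + R) = 3 + (2 - R) = 5 - R)
n(c, X) = -7 - 7*c (n(c, X) = 7*((5 - c) - 6) = 7*(-1 - c) = -7 - 7*c)
n(-158, r((2 + 8)*(-4 + 4))) - 22265 = (-7 - 7*(-158)) - 22265 = (-7 + 1106) - 22265 = 1099 - 22265 = -21166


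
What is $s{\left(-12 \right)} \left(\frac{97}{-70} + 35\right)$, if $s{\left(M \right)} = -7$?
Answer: $- \frac{2353}{10} \approx -235.3$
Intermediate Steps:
$s{\left(-12 \right)} \left(\frac{97}{-70} + 35\right) = - 7 \left(\frac{97}{-70} + 35\right) = - 7 \left(97 \left(- \frac{1}{70}\right) + 35\right) = - 7 \left(- \frac{97}{70} + 35\right) = \left(-7\right) \frac{2353}{70} = - \frac{2353}{10}$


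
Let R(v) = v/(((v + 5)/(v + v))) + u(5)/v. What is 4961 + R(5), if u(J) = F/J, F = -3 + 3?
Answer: 4966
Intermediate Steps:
F = 0
u(J) = 0 (u(J) = 0/J = 0)
R(v) = 2*v**2/(5 + v) (R(v) = v/(((v + 5)/(v + v))) + 0/v = v/(((5 + v)/((2*v)))) + 0 = v/(((5 + v)*(1/(2*v)))) + 0 = v/(((5 + v)/(2*v))) + 0 = v*(2*v/(5 + v)) + 0 = 2*v**2/(5 + v) + 0 = 2*v**2/(5 + v))
4961 + R(5) = 4961 + 2*5**2/(5 + 5) = 4961 + 2*25/10 = 4961 + 2*25*(1/10) = 4961 + 5 = 4966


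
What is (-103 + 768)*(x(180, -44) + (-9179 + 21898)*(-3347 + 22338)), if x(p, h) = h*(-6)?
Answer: 160628617345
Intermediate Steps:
x(p, h) = -6*h
(-103 + 768)*(x(180, -44) + (-9179 + 21898)*(-3347 + 22338)) = (-103 + 768)*(-6*(-44) + (-9179 + 21898)*(-3347 + 22338)) = 665*(264 + 12719*18991) = 665*(264 + 241546529) = 665*241546793 = 160628617345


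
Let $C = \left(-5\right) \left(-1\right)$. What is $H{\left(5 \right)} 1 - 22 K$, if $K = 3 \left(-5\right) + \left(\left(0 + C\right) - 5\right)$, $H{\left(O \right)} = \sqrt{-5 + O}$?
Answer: $330$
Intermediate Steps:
$C = 5$
$K = -15$ ($K = 3 \left(-5\right) + \left(\left(0 + 5\right) - 5\right) = -15 + \left(5 - 5\right) = -15 + 0 = -15$)
$H{\left(5 \right)} 1 - 22 K = \sqrt{-5 + 5} \cdot 1 - -330 = \sqrt{0} \cdot 1 + 330 = 0 \cdot 1 + 330 = 0 + 330 = 330$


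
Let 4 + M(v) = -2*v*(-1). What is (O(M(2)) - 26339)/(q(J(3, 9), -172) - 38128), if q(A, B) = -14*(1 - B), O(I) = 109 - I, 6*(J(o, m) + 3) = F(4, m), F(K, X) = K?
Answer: 2623/4055 ≈ 0.64686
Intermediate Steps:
J(o, m) = -7/3 (J(o, m) = -3 + (⅙)*4 = -3 + ⅔ = -7/3)
M(v) = -4 + 2*v (M(v) = -4 - 2*v*(-1) = -4 + 2*v)
q(A, B) = -14 + 14*B
(O(M(2)) - 26339)/(q(J(3, 9), -172) - 38128) = ((109 - (-4 + 2*2)) - 26339)/((-14 + 14*(-172)) - 38128) = ((109 - (-4 + 4)) - 26339)/((-14 - 2408) - 38128) = ((109 - 1*0) - 26339)/(-2422 - 38128) = ((109 + 0) - 26339)/(-40550) = (109 - 26339)*(-1/40550) = -26230*(-1/40550) = 2623/4055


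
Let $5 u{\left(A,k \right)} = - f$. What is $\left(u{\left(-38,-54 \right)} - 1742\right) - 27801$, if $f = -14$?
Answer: $- \frac{147701}{5} \approx -29540.0$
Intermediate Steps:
$u{\left(A,k \right)} = \frac{14}{5}$ ($u{\left(A,k \right)} = \frac{\left(-1\right) \left(-14\right)}{5} = \frac{1}{5} \cdot 14 = \frac{14}{5}$)
$\left(u{\left(-38,-54 \right)} - 1742\right) - 27801 = \left(\frac{14}{5} - 1742\right) - 27801 = - \frac{8696}{5} - 27801 = - \frac{147701}{5}$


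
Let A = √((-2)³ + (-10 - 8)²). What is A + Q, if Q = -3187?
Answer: -3187 + 2*√79 ≈ -3169.2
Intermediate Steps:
A = 2*√79 (A = √(-8 + (-18)²) = √(-8 + 324) = √316 = 2*√79 ≈ 17.776)
A + Q = 2*√79 - 3187 = -3187 + 2*√79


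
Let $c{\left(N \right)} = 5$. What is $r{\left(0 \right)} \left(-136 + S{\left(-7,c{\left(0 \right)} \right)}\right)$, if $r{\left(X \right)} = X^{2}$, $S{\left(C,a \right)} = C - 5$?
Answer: $0$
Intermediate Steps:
$S{\left(C,a \right)} = -5 + C$
$r{\left(0 \right)} \left(-136 + S{\left(-7,c{\left(0 \right)} \right)}\right) = 0^{2} \left(-136 - 12\right) = 0 \left(-136 - 12\right) = 0 \left(-148\right) = 0$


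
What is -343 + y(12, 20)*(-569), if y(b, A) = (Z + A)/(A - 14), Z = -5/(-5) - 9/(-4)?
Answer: -20383/8 ≈ -2547.9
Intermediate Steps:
Z = 13/4 (Z = -5*(-⅕) - 9*(-¼) = 1 + 9/4 = 13/4 ≈ 3.2500)
y(b, A) = (13/4 + A)/(-14 + A) (y(b, A) = (13/4 + A)/(A - 14) = (13/4 + A)/(-14 + A))
-343 + y(12, 20)*(-569) = -343 + ((13/4 + 20)/(-14 + 20))*(-569) = -343 + ((93/4)/6)*(-569) = -343 + ((⅙)*(93/4))*(-569) = -343 + (31/8)*(-569) = -343 - 17639/8 = -20383/8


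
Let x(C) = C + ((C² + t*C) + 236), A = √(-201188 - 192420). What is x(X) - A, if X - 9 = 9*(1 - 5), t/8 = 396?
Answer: -84598 - 2*I*√98402 ≈ -84598.0 - 627.38*I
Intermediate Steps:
t = 3168 (t = 8*396 = 3168)
X = -27 (X = 9 + 9*(1 - 5) = 9 + 9*(-4) = 9 - 36 = -27)
A = 2*I*√98402 (A = √(-393608) = 2*I*√98402 ≈ 627.38*I)
x(C) = 236 + C² + 3169*C (x(C) = C + ((C² + 3168*C) + 236) = C + (236 + C² + 3168*C) = 236 + C² + 3169*C)
x(X) - A = (236 + (-27)² + 3169*(-27)) - 2*I*√98402 = (236 + 729 - 85563) - 2*I*√98402 = -84598 - 2*I*√98402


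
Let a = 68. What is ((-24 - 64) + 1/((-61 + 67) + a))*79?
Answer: -514369/74 ≈ -6950.9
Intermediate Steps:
((-24 - 64) + 1/((-61 + 67) + a))*79 = ((-24 - 64) + 1/((-61 + 67) + 68))*79 = (-88 + 1/(6 + 68))*79 = (-88 + 1/74)*79 = -6511/74*79 = -514369/74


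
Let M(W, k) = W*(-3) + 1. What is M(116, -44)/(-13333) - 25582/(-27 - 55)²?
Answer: -169375789/44825546 ≈ -3.7786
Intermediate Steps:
M(W, k) = 1 - 3*W (M(W, k) = -3*W + 1 = 1 - 3*W)
M(116, -44)/(-13333) - 25582/(-27 - 55)² = (1 - 3*116)/(-13333) - 25582/(-27 - 55)² = (1 - 348)*(-1/13333) - 25582/((-82)²) = -347*(-1/13333) - 25582/6724 = 347/13333 - 25582*1/6724 = 347/13333 - 12791/3362 = -169375789/44825546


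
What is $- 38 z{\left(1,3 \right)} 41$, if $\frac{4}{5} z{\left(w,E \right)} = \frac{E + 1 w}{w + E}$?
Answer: $- \frac{3895}{2} \approx -1947.5$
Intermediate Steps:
$z{\left(w,E \right)} = \frac{5}{4}$ ($z{\left(w,E \right)} = \frac{5 \frac{E + 1 w}{w + E}}{4} = \frac{5 \frac{E + w}{E + w}}{4} = \frac{5}{4} \cdot 1 = \frac{5}{4}$)
$- 38 z{\left(1,3 \right)} 41 = \left(-38\right) \frac{5}{4} \cdot 41 = \left(- \frac{95}{2}\right) 41 = - \frac{3895}{2}$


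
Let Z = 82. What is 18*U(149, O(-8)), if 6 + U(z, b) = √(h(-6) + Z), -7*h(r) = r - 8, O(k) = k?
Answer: -108 + 36*√21 ≈ 56.973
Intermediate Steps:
h(r) = 8/7 - r/7 (h(r) = -(r - 8)/7 = -(-8 + r)/7 = 8/7 - r/7)
U(z, b) = -6 + 2*√21 (U(z, b) = -6 + √((8/7 - ⅐*(-6)) + 82) = -6 + √((8/7 + 6/7) + 82) = -6 + √(2 + 82) = -6 + √84 = -6 + 2*√21)
18*U(149, O(-8)) = 18*(-6 + 2*√21) = -108 + 36*√21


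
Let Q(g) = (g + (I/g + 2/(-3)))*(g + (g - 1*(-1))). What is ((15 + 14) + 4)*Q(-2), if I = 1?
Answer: 627/2 ≈ 313.50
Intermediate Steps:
Q(g) = (1 + 2*g)*(-2/3 + g + 1/g) (Q(g) = (g + (1/g + 2/(-3)))*(g + (g - 1*(-1))) = (g + (1/g + 2*(-1/3)))*(g + (g + 1)) = (g + (1/g - 2/3))*(g + (1 + g)) = (g + (-2/3 + 1/g))*(1 + 2*g) = (-2/3 + g + 1/g)*(1 + 2*g) = (1 + 2*g)*(-2/3 + g + 1/g))
((15 + 14) + 4)*Q(-2) = ((15 + 14) + 4)*((1/3)*(3 - 2*(4 - 1*(-2) + 6*(-2)**2))/(-2)) = (29 + 4)*((1/3)*(-1/2)*(3 - 2*(4 + 2 + 6*4))) = 33*((1/3)*(-1/2)*(3 - 2*(4 + 2 + 24))) = 33*((1/3)*(-1/2)*(3 - 2*30)) = 33*((1/3)*(-1/2)*(3 - 60)) = 33*((1/3)*(-1/2)*(-57)) = 33*(19/2) = 627/2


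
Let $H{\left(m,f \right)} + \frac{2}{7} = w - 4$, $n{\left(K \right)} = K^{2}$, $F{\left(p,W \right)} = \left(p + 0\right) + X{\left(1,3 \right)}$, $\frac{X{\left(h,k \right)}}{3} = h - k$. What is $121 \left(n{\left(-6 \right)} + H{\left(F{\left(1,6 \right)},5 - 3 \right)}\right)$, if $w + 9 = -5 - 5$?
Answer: $\frac{10769}{7} \approx 1538.4$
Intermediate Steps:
$X{\left(h,k \right)} = - 3 k + 3 h$ ($X{\left(h,k \right)} = 3 \left(h - k\right) = - 3 k + 3 h$)
$w = -19$ ($w = -9 - 10 = -19$)
$F{\left(p,W \right)} = -6 + p$ ($F{\left(p,W \right)} = \left(p + 0\right) + \left(\left(-3\right) 3 + 3 \cdot 1\right) = p + \left(-9 + 3\right) = p - 6 = -6 + p$)
$H{\left(m,f \right)} = - \frac{163}{7}$ ($H{\left(m,f \right)} = - \frac{2}{7} - 23 = - \frac{163}{7}$)
$121 \left(n{\left(-6 \right)} + H{\left(F{\left(1,6 \right)},5 - 3 \right)}\right) = 121 \left(\left(-6\right)^{2} - \frac{163}{7}\right) = 121 \left(36 - \frac{163}{7}\right) = 121 \cdot \frac{89}{7} = \frac{10769}{7}$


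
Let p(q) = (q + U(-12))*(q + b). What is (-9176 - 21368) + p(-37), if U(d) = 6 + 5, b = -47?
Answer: -28360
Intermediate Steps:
U(d) = 11
p(q) = (-47 + q)*(11 + q) (p(q) = (q + 11)*(q - 47) = (11 + q)*(-47 + q) = (-47 + q)*(11 + q))
(-9176 - 21368) + p(-37) = (-9176 - 21368) + (-517 + (-37)**2 - 36*(-37)) = -30544 + (-517 + 1369 + 1332) = -30544 + 2184 = -28360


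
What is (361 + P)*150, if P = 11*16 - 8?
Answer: 79350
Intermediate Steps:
P = 168 (P = 176 - 8 = 168)
(361 + P)*150 = (361 + 168)*150 = 529*150 = 79350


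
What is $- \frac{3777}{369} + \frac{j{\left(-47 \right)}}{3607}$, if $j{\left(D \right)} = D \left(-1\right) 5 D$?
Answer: $- \frac{5899748}{443661} \approx -13.298$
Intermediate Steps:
$j{\left(D \right)} = - 5 D^{2}$ ($j{\left(D \right)} = - D 5 D = - 5 D^{2}$)
$- \frac{3777}{369} + \frac{j{\left(-47 \right)}}{3607} = - \frac{3777}{369} + \frac{\left(-5\right) \left(-47\right)^{2}}{3607} = \left(-3777\right) \frac{1}{369} + \left(-5\right) 2209 \cdot \frac{1}{3607} = - \frac{1259}{123} - \frac{11045}{3607} = - \frac{5899748}{443661}$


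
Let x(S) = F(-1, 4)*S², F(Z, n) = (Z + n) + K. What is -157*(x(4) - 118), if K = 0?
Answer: 10990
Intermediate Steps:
F(Z, n) = Z + n (F(Z, n) = (Z + n) + 0 = Z + n)
x(S) = 3*S² (x(S) = (-1 + 4)*S² = 3*S²)
-157*(x(4) - 118) = -157*(3*4² - 118) = -157*(3*16 - 118) = -157*(48 - 118) = -157*(-70) = -1*(-10990) = 10990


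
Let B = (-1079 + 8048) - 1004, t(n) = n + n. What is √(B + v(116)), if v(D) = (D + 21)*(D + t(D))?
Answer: √53641 ≈ 231.61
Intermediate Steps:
t(n) = 2*n
v(D) = 3*D*(21 + D) (v(D) = (D + 21)*(D + 2*D) = (21 + D)*(3*D) = 3*D*(21 + D))
B = 5965 (B = 6969 - 1004 = 5965)
√(B + v(116)) = √(5965 + 3*116*(21 + 116)) = √(5965 + 3*116*137) = √(5965 + 47676) = √53641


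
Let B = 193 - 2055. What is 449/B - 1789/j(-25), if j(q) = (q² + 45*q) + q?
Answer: 442199/139650 ≈ 3.1665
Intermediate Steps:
B = -1862
j(q) = q² + 46*q
449/B - 1789/j(-25) = 449/(-1862) - 1789*(-1/(25*(46 - 25))) = 449*(-1/1862) - 1789/((-25*21)) = -449/1862 - 1789/(-525) = -449/1862 - 1789*(-1/525) = -449/1862 + 1789/525 = 442199/139650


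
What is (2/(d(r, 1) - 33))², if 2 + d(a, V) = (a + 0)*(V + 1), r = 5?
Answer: 4/625 ≈ 0.0064000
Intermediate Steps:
d(a, V) = -2 + a*(1 + V) (d(a, V) = -2 + (a + 0)*(V + 1) = -2 + a*(1 + V))
(2/(d(r, 1) - 33))² = (2/((-2 + 5 + 1*5) - 33))² = (2/((-2 + 5 + 5) - 33))² = (2/(8 - 33))² = (2/(-25))² = (-1/25*2)² = (-2/25)² = 4/625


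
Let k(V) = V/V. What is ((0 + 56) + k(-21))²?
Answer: 3249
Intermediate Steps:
k(V) = 1
((0 + 56) + k(-21))² = ((0 + 56) + 1)² = (56 + 1)² = 57² = 3249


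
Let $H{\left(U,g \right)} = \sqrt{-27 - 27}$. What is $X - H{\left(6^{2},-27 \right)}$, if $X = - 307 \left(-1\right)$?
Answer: $307 - 3 i \sqrt{6} \approx 307.0 - 7.3485 i$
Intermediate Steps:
$H{\left(U,g \right)} = 3 i \sqrt{6}$ ($H{\left(U,g \right)} = \sqrt{-54} = 3 i \sqrt{6}$)
$X = 307$ ($X = \left(-1\right) \left(-307\right) = 307$)
$X - H{\left(6^{2},-27 \right)} = 307 - 3 i \sqrt{6}$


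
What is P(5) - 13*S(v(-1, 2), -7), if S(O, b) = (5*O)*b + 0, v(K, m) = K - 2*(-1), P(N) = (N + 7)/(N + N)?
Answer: 2281/5 ≈ 456.20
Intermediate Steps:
P(N) = (7 + N)/(2*N) (P(N) = (7 + N)/((2*N)) = (7 + N)*(1/(2*N)) = (7 + N)/(2*N))
v(K, m) = 2 + K (v(K, m) = K + 2 = 2 + K)
S(O, b) = 5*O*b (S(O, b) = 5*O*b + 0 = 5*O*b)
P(5) - 13*S(v(-1, 2), -7) = (½)*(7 + 5)/5 - 65*(2 - 1)*(-7) = (½)*(⅕)*12 - 65*(-7) = 6/5 - 13*(-35) = 6/5 + 455 = 2281/5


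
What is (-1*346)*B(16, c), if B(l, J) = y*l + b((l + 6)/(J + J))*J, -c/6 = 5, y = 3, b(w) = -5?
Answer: -68508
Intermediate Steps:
c = -30 (c = -6*5 = -30)
B(l, J) = -5*J + 3*l (B(l, J) = 3*l - 5*J = -5*J + 3*l)
(-1*346)*B(16, c) = (-1*346)*(-5*(-30) + 3*16) = -346*(150 + 48) = -346*198 = -68508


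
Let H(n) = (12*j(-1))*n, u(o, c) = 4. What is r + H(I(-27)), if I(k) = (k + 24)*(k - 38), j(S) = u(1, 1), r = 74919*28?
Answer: 2107092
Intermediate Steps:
r = 2097732
j(S) = 4
I(k) = (-38 + k)*(24 + k) (I(k) = (24 + k)*(-38 + k) = (-38 + k)*(24 + k))
H(n) = 48*n (H(n) = (12*4)*n = 48*n)
r + H(I(-27)) = 2097732 + 48*(-912 + (-27)² - 14*(-27)) = 2097732 + 48*(-912 + 729 + 378) = 2097732 + 48*195 = 2097732 + 9360 = 2107092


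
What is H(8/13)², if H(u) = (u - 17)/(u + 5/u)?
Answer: 322624/91809 ≈ 3.5141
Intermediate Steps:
H(u) = (-17 + u)/(u + 5/u)
H(8/13)² = ((8/13)*(-17 + 8/13)/(5 + (8/13)²))² = ((8*(1/13))*(-17 + 8*(1/13))/(5 + (8*(1/13))²))² = (8*(-17 + 8/13)/(13*(5 + (8/13)²)))² = ((8/13)*(-213/13)/(5 + 64/169))² = ((8/13)*(-213/13)/(909/169))² = ((8/13)*(169/909)*(-213/13))² = (-568/303)² = 322624/91809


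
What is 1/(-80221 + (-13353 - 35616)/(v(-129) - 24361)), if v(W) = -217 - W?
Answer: -24449/1961274260 ≈ -1.2466e-5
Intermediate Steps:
1/(-80221 + (-13353 - 35616)/(v(-129) - 24361)) = 1/(-80221 + (-13353 - 35616)/((-217 - 1*(-129)) - 24361)) = 1/(-80221 - 48969/((-217 + 129) - 24361)) = 1/(-80221 - 48969/(-88 - 24361)) = 1/(-80221 - 48969/(-24449)) = 1/(-80221 - 48969*(-1/24449)) = 1/(-80221 + 48969/24449) = 1/(-1961274260/24449) = -24449/1961274260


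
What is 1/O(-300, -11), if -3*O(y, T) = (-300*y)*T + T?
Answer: 3/990011 ≈ 3.0303e-6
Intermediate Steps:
O(y, T) = -T/3 + 100*T*y (O(y, T) = -((-300*y)*T + T)/3 = -(-300*T*y + T)/3 = -(T - 300*T*y)/3 = -T/3 + 100*T*y)
1/O(-300, -11) = 1/((1/3)*(-11)*(-1 + 300*(-300))) = 1/((1/3)*(-11)*(-1 - 90000)) = 1/((1/3)*(-11)*(-90001)) = 1/(990011/3) = 3/990011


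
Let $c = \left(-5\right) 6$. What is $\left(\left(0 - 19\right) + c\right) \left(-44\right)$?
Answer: $2156$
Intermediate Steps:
$c = -30$
$\left(\left(0 - 19\right) + c\right) \left(-44\right) = \left(\left(0 - 19\right) - 30\right) \left(-44\right) = \left(-19 - 30\right) \left(-44\right) = \left(-49\right) \left(-44\right) = 2156$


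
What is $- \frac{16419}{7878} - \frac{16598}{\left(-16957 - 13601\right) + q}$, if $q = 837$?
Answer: $- \frac{9159745}{6003642} \approx -1.5257$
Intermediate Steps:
$- \frac{16419}{7878} - \frac{16598}{\left(-16957 - 13601\right) + q} = - \frac{16419}{7878} - \frac{16598}{\left(-16957 - 13601\right) + 837} = \left(-16419\right) \frac{1}{7878} - \frac{16598}{-30558 + 837} = - \frac{421}{202} - \frac{16598}{-29721} = - \frac{421}{202} - - \frac{16598}{29721} = - \frac{421}{202} + \frac{16598}{29721} = - \frac{9159745}{6003642}$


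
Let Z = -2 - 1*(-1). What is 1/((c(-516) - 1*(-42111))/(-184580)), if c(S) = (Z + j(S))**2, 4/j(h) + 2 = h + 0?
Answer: -3095452745/706229028 ≈ -4.3831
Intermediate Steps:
j(h) = 4/(-2 + h) (j(h) = 4/(-2 + (h + 0)) = 4/(-2 + h))
Z = -1 (Z = -2 + 1 = -1)
c(S) = (-1 + 4/(-2 + S))**2
1/((c(-516) - 1*(-42111))/(-184580)) = 1/(((-6 - 516)**2/(-2 - 516)**2 - 1*(-42111))/(-184580)) = 1/(((-522)**2/(-518)**2 + 42111)*(-1/184580)) = 1/((272484*(1/268324) + 42111)*(-1/184580)) = 1/((68121/67081 + 42111)*(-1/184580)) = 1/((2824916112/67081)*(-1/184580)) = 1/(-706229028/3095452745) = -3095452745/706229028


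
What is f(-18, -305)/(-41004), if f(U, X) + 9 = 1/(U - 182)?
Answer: 1801/8200800 ≈ 0.00021961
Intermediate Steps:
f(U, X) = -9 + 1/(-182 + U) (f(U, X) = -9 + 1/(U - 182) = -9 + 1/(-182 + U))
f(-18, -305)/(-41004) = ((1639 - 9*(-18))/(-182 - 18))/(-41004) = ((1639 + 162)/(-200))*(-1/41004) = -1/200*1801*(-1/41004) = -1801/200*(-1/41004) = 1801/8200800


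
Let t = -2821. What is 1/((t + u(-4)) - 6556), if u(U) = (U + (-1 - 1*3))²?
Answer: -1/9313 ≈ -0.00010738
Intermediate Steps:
u(U) = (-4 + U)² (u(U) = (U + (-1 - 3))² = (U - 4)² = (-4 + U)²)
1/((t + u(-4)) - 6556) = 1/((-2821 + (-4 - 4)²) - 6556) = 1/((-2821 + (-8)²) - 6556) = 1/((-2821 + 64) - 6556) = 1/(-2757 - 6556) = 1/(-9313) = -1/9313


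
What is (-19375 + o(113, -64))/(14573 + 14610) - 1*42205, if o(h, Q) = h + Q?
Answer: -1231687841/29183 ≈ -42206.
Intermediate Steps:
o(h, Q) = Q + h
(-19375 + o(113, -64))/(14573 + 14610) - 1*42205 = (-19375 + (-64 + 113))/(14573 + 14610) - 1*42205 = (-19375 + 49)/29183 - 42205 = -19326*1/29183 - 42205 = -19326/29183 - 42205 = -1231687841/29183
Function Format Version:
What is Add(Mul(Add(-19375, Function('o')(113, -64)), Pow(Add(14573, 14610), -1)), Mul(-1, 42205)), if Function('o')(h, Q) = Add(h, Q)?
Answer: Rational(-1231687841, 29183) ≈ -42206.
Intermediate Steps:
Function('o')(h, Q) = Add(Q, h)
Add(Mul(Add(-19375, Function('o')(113, -64)), Pow(Add(14573, 14610), -1)), Mul(-1, 42205)) = Add(Mul(Add(-19375, Add(-64, 113)), Pow(Add(14573, 14610), -1)), Mul(-1, 42205)) = Add(Mul(Add(-19375, 49), Pow(29183, -1)), -42205) = Add(Mul(-19326, Rational(1, 29183)), -42205) = Add(Rational(-19326, 29183), -42205) = Rational(-1231687841, 29183)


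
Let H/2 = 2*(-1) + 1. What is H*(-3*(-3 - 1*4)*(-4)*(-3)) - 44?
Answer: -548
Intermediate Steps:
H = -2 (H = 2*(2*(-1) + 1) = 2*(-2 + 1) = 2*(-1) = -2)
H*(-3*(-3 - 1*4)*(-4)*(-3)) - 44 = -(-6)*((-3 - 1*4)*(-4))*(-3) - 44 = -(-6)*((-3 - 4)*(-4))*(-3) - 44 = -(-6)*-7*(-4)*(-3) - 44 = -(-6)*28*(-3) - 44 = -(-6)*(-84) - 44 = -2*252 - 44 = -504 - 44 = -548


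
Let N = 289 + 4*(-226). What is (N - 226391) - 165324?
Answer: -392330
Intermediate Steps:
N = -615 (N = 289 - 904 = -615)
(N - 226391) - 165324 = (-615 - 226391) - 165324 = -227006 - 165324 = -392330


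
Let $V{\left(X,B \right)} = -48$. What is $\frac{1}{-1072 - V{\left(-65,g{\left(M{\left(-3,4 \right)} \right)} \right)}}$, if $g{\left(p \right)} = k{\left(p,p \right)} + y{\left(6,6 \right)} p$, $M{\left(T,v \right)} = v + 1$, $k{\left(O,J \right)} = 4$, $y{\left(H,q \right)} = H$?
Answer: $- \frac{1}{1024} \approx -0.00097656$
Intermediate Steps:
$M{\left(T,v \right)} = 1 + v$
$g{\left(p \right)} = 4 + 6 p$
$\frac{1}{-1072 - V{\left(-65,g{\left(M{\left(-3,4 \right)} \right)} \right)}} = \frac{1}{-1072 - -48} = \frac{1}{-1072 + 48} = \frac{1}{-1024} = - \frac{1}{1024}$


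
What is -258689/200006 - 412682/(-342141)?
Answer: -5969237057/68430252846 ≈ -0.087231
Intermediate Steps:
-258689/200006 - 412682/(-342141) = -258689*1/200006 - 412682*(-1/342141) = -258689/200006 + 412682/342141 = -5969237057/68430252846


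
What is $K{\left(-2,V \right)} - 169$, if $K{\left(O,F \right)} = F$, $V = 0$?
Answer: $-169$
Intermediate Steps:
$K{\left(-2,V \right)} - 169 = 0 - 169 = -169$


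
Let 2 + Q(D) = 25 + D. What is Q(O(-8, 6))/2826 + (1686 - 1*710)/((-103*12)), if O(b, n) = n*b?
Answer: -232423/291078 ≈ -0.79849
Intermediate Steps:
O(b, n) = b*n
Q(D) = 23 + D (Q(D) = -2 + (25 + D) = 23 + D)
Q(O(-8, 6))/2826 + (1686 - 1*710)/((-103*12)) = (23 - 8*6)/2826 + (1686 - 1*710)/((-103*12)) = (23 - 48)*(1/2826) + (1686 - 710)/(-1236) = -25*1/2826 + 976*(-1/1236) = -25/2826 - 244/309 = -232423/291078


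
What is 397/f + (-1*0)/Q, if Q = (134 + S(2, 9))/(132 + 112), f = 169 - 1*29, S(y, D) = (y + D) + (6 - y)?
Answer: 397/140 ≈ 2.8357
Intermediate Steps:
S(y, D) = 6 + D (S(y, D) = (D + y) + (6 - y) = 6 + D)
f = 140 (f = 169 - 29 = 140)
Q = 149/244 (Q = (134 + (6 + 9))/(132 + 112) = (134 + 15)/244 = 149*(1/244) = 149/244 ≈ 0.61066)
397/f + (-1*0)/Q = 397/140 + (-1*0)/(149/244) = 397*(1/140) + 0*(244/149) = 397/140 + 0 = 397/140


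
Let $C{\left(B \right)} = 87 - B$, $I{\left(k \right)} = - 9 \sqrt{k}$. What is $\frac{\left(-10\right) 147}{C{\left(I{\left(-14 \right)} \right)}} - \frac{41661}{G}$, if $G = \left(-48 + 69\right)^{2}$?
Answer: $\frac{- 13887 \sqrt{14} + 158251 i}{49 \left(- 29 i + 3 \sqrt{14}\right)} \approx -109.16 + 5.6879 i$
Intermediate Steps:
$G = 441$ ($G = 21^{2} = 441$)
$\frac{\left(-10\right) 147}{C{\left(I{\left(-14 \right)} \right)}} - \frac{41661}{G} = \frac{\left(-10\right) 147}{87 - - 9 \sqrt{-14}} - \frac{41661}{441} = - \frac{1470}{87 - - 9 i \sqrt{14}} - \frac{4629}{49} = - \frac{1470}{87 + 9 i \sqrt{14}} - \frac{4629}{49} = - \frac{4629}{49} - \frac{1470}{87 + 9 i \sqrt{14}}$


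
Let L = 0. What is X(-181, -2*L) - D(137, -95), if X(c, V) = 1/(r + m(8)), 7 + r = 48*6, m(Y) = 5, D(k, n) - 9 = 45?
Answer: -15443/286 ≈ -53.997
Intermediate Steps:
D(k, n) = 54 (D(k, n) = 9 + 45 = 54)
r = 281 (r = -7 + 48*6 = -7 + 288 = 281)
X(c, V) = 1/286 (X(c, V) = 1/(281 + 5) = 1/286)
X(-181, -2*L) - D(137, -95) = 1/286 - 1*54 = 1/286 - 54 = -15443/286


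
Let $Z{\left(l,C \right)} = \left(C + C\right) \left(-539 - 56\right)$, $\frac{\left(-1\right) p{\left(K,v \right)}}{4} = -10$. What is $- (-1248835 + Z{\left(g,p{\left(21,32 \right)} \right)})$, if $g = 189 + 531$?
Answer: $1296435$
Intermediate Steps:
$p{\left(K,v \right)} = 40$ ($p{\left(K,v \right)} = \left(-4\right) \left(-10\right) = 40$)
$g = 720$
$Z{\left(l,C \right)} = - 1190 C$ ($Z{\left(l,C \right)} = 2 C \left(-595\right) = - 1190 C$)
$- (-1248835 + Z{\left(g,p{\left(21,32 \right)} \right)}) = - (-1248835 - 47600) = \left(-1\right) \left(-1296435\right) = 1296435$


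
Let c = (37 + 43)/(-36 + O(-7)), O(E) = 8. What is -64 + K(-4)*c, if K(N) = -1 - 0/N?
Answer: -428/7 ≈ -61.143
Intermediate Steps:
K(N) = -1 (K(N) = -1 - 1*0 = -1 + 0 = -1)
c = -20/7 (c = (37 + 43)/(-36 + 8) = 80/(-28) = 80*(-1/28) = -20/7 ≈ -2.8571)
-64 + K(-4)*c = -64 - 1*(-20/7) = -64 + 20/7 = -428/7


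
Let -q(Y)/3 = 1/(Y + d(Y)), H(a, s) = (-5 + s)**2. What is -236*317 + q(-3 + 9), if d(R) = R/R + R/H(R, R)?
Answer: -972559/13 ≈ -74812.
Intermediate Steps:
d(R) = 1 + R/(-5 + R)**2 (d(R) = R/R + R/((-5 + R)**2) = 1 + R/(-5 + R)**2)
q(Y) = -3/(1 + Y + Y/(-5 + Y)**2) (q(Y) = -3/(Y + (1 + Y/(-5 + Y)**2)) = -3/(1 + Y + Y/(-5 + Y)**2))
-236*317 + q(-3 + 9) = -236*317 - 3/(1 + (-3 + 9) + (-3 + 9)/(-5 + (-3 + 9))**2) = -74812 - 3/(1 + 6 + 6/(-5 + 6)**2) = -74812 - 3/(1 + 6 + 6/1**2) = -74812 - 3/(1 + 6 + 6*1) = -74812 - 3/(1 + 6 + 6) = -74812 - 3/13 = -972559/13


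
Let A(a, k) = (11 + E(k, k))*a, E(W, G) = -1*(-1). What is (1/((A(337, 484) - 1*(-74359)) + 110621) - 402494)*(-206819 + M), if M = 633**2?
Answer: -7374914241254425/94512 ≈ -7.8031e+10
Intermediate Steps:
E(W, G) = 1
M = 400689
A(a, k) = 12*a (A(a, k) = (11 + 1)*a = 12*a)
(1/((A(337, 484) - 1*(-74359)) + 110621) - 402494)*(-206819 + M) = (1/((12*337 - 1*(-74359)) + 110621) - 402494)*(-206819 + 400689) = (1/((4044 + 74359) + 110621) - 402494)*193870 = (1/(78403 + 110621) - 402494)*193870 = (1/189024 - 402494)*193870 = -76081025855/189024*193870 = -7374914241254425/94512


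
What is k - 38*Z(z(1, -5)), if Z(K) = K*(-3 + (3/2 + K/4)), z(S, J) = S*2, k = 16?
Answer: 92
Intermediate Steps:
z(S, J) = 2*S
Z(K) = K*(-3/2 + K/4) (Z(K) = K*(-3 + (3*(½) + K*(¼))) = K*(-3 + (3/2 + K/4)) = K*(-3/2 + K/4))
k - 38*Z(z(1, -5)) = 16 - 19*2*1*(-6 + 2*1)/2 = 16 - 19*2*(-6 + 2)/2 = 16 - 19*2*(-4)/2 = 16 - 38*(-2) = 16 + 76 = 92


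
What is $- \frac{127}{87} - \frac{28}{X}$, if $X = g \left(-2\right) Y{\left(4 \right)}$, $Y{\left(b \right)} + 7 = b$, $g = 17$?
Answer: $- \frac{855}{493} \approx -1.7343$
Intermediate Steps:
$Y{\left(b \right)} = -7 + b$
$X = 102$ ($X = 17 \left(-2\right) \left(-7 + 4\right) = \left(-34\right) \left(-3\right) = 102$)
$- \frac{127}{87} - \frac{28}{X} = - \frac{127}{87} - \frac{28}{102} = \left(-127\right) \frac{1}{87} - \frac{14}{51} = - \frac{127}{87} - \frac{14}{51} = - \frac{855}{493}$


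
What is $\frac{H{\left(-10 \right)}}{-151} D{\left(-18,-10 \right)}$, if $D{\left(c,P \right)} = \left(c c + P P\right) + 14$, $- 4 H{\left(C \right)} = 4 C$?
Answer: $- \frac{4380}{151} \approx -29.007$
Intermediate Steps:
$H{\left(C \right)} = - C$ ($H{\left(C \right)} = - \frac{4 C}{4} = - C$)
$D{\left(c,P \right)} = 14 + P^{2} + c^{2}$ ($D{\left(c,P \right)} = \left(c^{2} + P^{2}\right) + 14 = \left(P^{2} + c^{2}\right) + 14 = 14 + P^{2} + c^{2}$)
$\frac{H{\left(-10 \right)}}{-151} D{\left(-18,-10 \right)} = \frac{\left(-1\right) \left(-10\right)}{-151} \left(14 + \left(-10\right)^{2} + \left(-18\right)^{2}\right) = 10 \left(- \frac{1}{151}\right) \left(14 + 100 + 324\right) = \left(- \frac{10}{151}\right) 438 = - \frac{4380}{151}$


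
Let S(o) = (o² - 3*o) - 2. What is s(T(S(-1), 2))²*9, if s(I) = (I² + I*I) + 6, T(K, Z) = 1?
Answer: 576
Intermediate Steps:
S(o) = -2 + o² - 3*o
s(I) = 6 + 2*I² (s(I) = (I² + I²) + 6 = 2*I² + 6 = 6 + 2*I²)
s(T(S(-1), 2))²*9 = (6 + 2*1²)²*9 = (6 + 2*1)²*9 = (6 + 2)²*9 = 8²*9 = 64*9 = 576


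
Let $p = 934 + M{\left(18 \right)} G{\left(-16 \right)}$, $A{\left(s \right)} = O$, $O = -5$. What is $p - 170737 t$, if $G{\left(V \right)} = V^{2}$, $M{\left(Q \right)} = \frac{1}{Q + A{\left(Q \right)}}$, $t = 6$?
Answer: $- \frac{13305088}{13} \approx -1.0235 \cdot 10^{6}$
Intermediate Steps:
$A{\left(s \right)} = -5$
$M{\left(Q \right)} = \frac{1}{-5 + Q}$ ($M{\left(Q \right)} = \frac{1}{Q - 5} = \frac{1}{-5 + Q}$)
$p = \frac{12398}{13}$ ($p = 934 + \frac{\left(-16\right)^{2}}{-5 + 18} = 934 + \frac{1}{13} \cdot 256 = 934 + \frac{256}{13} = \frac{12398}{13} \approx 953.69$)
$p - 170737 t = \frac{12398}{13} - 170737 \cdot 6 = \frac{12398}{13} - 1024422 = - \frac{13305088}{13}$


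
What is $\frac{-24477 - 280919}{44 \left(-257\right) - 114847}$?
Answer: $\frac{305396}{126155} \approx 2.4208$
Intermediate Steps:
$\frac{-24477 - 280919}{44 \left(-257\right) - 114847} = - \frac{305396}{-11308 - 114847} = - \frac{305396}{-126155} = \left(-305396\right) \left(- \frac{1}{126155}\right) = \frac{305396}{126155}$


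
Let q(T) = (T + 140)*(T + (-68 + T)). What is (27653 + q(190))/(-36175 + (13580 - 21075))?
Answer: -329/110 ≈ -2.9909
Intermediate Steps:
q(T) = (-68 + 2*T)*(140 + T) (q(T) = (140 + T)*(-68 + 2*T) = (-68 + 2*T)*(140 + T))
(27653 + q(190))/(-36175 + (13580 - 21075)) = (27653 + (-9520 + 2*190² + 212*190))/(-36175 + (13580 - 21075)) = (27653 + (-9520 + 2*36100 + 40280))/(-36175 - 7495) = (27653 + (-9520 + 72200 + 40280))/(-43670) = (27653 + 102960)*(-1/43670) = 130613*(-1/43670) = -329/110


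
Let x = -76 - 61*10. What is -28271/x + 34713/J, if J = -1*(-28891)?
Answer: 840590579/19819226 ≈ 42.413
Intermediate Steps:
x = -686 (x = -76 - 610 = -686)
J = 28891
-28271/x + 34713/J = -28271/(-686) + 34713/28891 = -28271*(-1/686) + 34713*(1/28891) = 28271/686 + 34713/28891 = 840590579/19819226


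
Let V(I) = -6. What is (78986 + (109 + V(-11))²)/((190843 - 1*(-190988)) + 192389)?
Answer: 17919/114844 ≈ 0.15603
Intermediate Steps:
(78986 + (109 + V(-11))²)/((190843 - 1*(-190988)) + 192389) = (78986 + (109 - 6)²)/((190843 - 1*(-190988)) + 192389) = (78986 + 103²)/((190843 + 190988) + 192389) = (78986 + 10609)/(381831 + 192389) = 89595/574220 = 89595*(1/574220) = 17919/114844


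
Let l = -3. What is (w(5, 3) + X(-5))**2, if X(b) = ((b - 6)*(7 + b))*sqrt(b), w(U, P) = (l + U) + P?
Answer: (5 - 22*I*sqrt(5))**2 ≈ -2395.0 - 491.94*I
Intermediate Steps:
w(U, P) = -3 + P + U (w(U, P) = (-3 + U) + P = -3 + P + U)
X(b) = sqrt(b)*(-6 + b)*(7 + b) (X(b) = ((-6 + b)*(7 + b))*sqrt(b) = sqrt(b)*(-6 + b)*(7 + b))
(w(5, 3) + X(-5))**2 = ((-3 + 3 + 5) + sqrt(-5)*(-42 - 5 + (-5)**2))**2 = (5 + (I*sqrt(5))*(-42 - 5 + 25))**2 = (5 + (I*sqrt(5))*(-22))**2 = (5 - 22*I*sqrt(5))**2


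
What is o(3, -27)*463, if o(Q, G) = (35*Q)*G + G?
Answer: -1325106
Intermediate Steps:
o(Q, G) = G + 35*G*Q (o(Q, G) = 35*G*Q + G = G + 35*G*Q)
o(3, -27)*463 = -27*(1 + 35*3)*463 = -27*(1 + 105)*463 = -27*106*463 = -2862*463 = -1325106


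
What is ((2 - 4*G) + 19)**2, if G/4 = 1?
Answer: 25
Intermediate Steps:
G = 4 (G = 4*1 = 4)
((2 - 4*G) + 19)**2 = ((2 - 4*4) + 19)**2 = ((2 - 16) + 19)**2 = (-14 + 19)**2 = 5**2 = 25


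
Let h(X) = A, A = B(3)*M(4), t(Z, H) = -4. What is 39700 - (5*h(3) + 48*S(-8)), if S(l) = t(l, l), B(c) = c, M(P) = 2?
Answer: 39862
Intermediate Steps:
S(l) = -4
A = 6 (A = 3*2 = 6)
h(X) = 6
39700 - (5*h(3) + 48*S(-8)) = 39700 - (5*6 + 48*(-4)) = 39700 - (30 - 192) = 39700 - 1*(-162) = 39700 + 162 = 39862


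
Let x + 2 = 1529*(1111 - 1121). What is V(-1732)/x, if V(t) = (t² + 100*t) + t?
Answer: -706223/3823 ≈ -184.73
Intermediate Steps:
V(t) = t² + 101*t
x = -15292 (x = -2 + 1529*(1111 - 1121) = -2 + 1529*(-10) = -2 - 15290 = -15292)
V(-1732)/x = -1732*(101 - 1732)/(-15292) = -1732*(-1631)*(-1/15292) = 2824892*(-1/15292) = -706223/3823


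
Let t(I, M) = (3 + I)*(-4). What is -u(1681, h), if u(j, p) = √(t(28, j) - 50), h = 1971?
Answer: -I*√174 ≈ -13.191*I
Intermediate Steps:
t(I, M) = -12 - 4*I
u(j, p) = I*√174 (u(j, p) = √((-12 - 4*28) - 50) = √((-12 - 112) - 50) = √(-124 - 50) = √(-174) = I*√174)
-u(1681, h) = -I*√174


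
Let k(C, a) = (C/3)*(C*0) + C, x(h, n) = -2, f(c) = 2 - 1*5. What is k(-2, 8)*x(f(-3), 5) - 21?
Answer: -17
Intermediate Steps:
f(c) = -3 (f(c) = 2 - 5 = -3)
k(C, a) = C (k(C, a) = (C*(⅓))*0 + C = (C/3)*0 + C = 0 + C = C)
k(-2, 8)*x(f(-3), 5) - 21 = -2*(-2) - 21 = 4 - 21 = -17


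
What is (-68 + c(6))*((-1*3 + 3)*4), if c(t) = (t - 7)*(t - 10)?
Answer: 0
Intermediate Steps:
c(t) = (-10 + t)*(-7 + t) (c(t) = (-7 + t)*(-10 + t) = (-10 + t)*(-7 + t))
(-68 + c(6))*((-1*3 + 3)*4) = (-68 + (70 + 6² - 17*6))*((-1*3 + 3)*4) = (-68 + (70 + 36 - 102))*((-3 + 3)*4) = (-68 + 4)*(0*4) = -64*0 = 0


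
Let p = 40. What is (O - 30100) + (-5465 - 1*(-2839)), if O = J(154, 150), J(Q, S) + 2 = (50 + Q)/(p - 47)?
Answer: -229300/7 ≈ -32757.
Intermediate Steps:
J(Q, S) = -64/7 - Q/7 (J(Q, S) = -2 + (50 + Q)/(40 - 47) = -2 + (50 + Q)/(-7) = -2 + (50 + Q)*(-⅐) = -2 + (-50/7 - Q/7) = -64/7 - Q/7)
O = -218/7 (O = -64/7 - ⅐*154 = -64/7 - 22 = -218/7 ≈ -31.143)
(O - 30100) + (-5465 - 1*(-2839)) = (-218/7 - 30100) + (-5465 - 1*(-2839)) = -210918/7 + (-5465 + 2839) = -210918/7 - 2626 = -229300/7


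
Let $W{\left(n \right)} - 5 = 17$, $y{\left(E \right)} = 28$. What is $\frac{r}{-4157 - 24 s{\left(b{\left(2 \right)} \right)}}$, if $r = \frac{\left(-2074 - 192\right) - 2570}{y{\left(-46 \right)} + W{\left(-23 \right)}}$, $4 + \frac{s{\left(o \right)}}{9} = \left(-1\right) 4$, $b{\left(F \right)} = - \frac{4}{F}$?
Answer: $\frac{2418}{60725} \approx 0.039819$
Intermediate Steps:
$s{\left(o \right)} = -72$ ($s{\left(o \right)} = -36 + 9 \left(\left(-1\right) 4\right) = -36 + 9 \left(-4\right) = -36 - 36 = -72$)
$W{\left(n \right)} = 22$ ($W{\left(n \right)} = 5 + 17 = 22$)
$r = - \frac{2418}{25}$ ($r = \frac{\left(-2074 - 192\right) - 2570}{28 + 22} = \frac{\left(-2074 - 192\right) - 2570}{50} = \left(-2266 - 2570\right) \frac{1}{50} = \left(-4836\right) \frac{1}{50} = - \frac{2418}{25} \approx -96.72$)
$\frac{r}{-4157 - 24 s{\left(b{\left(2 \right)} \right)}} = - \frac{2418}{25 \left(-4157 - 24 \left(-72\right)\right)} = - \frac{2418}{25 \left(-4157 - -1728\right)} = - \frac{2418}{25 \left(-4157 + 1728\right)} = - \frac{2418}{25 \left(-2429\right)} = \left(- \frac{2418}{25}\right) \left(- \frac{1}{2429}\right) = \frac{2418}{60725}$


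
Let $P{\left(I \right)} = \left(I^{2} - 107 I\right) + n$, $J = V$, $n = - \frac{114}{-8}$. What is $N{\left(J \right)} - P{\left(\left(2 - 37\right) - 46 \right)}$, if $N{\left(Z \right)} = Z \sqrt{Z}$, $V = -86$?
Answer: $- \frac{60969}{4} - 86 i \sqrt{86} \approx -15242.0 - 797.53 i$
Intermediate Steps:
$n = \frac{57}{4}$ ($n = \left(-114\right) \left(- \frac{1}{8}\right) = \frac{57}{4} \approx 14.25$)
$J = -86$
$P{\left(I \right)} = \frac{57}{4} + I^{2} - 107 I$ ($P{\left(I \right)} = \left(I^{2} - 107 I\right) + \frac{57}{4} = \frac{57}{4} + I^{2} - 107 I$)
$N{\left(Z \right)} = Z^{\frac{3}{2}}$
$N{\left(J \right)} - P{\left(\left(2 - 37\right) - 46 \right)} = \left(-86\right)^{\frac{3}{2}} - \left(\frac{57}{4} + \left(\left(2 - 37\right) - 46\right)^{2} - 107 \left(\left(2 - 37\right) - 46\right)\right) = - 86 i \sqrt{86} - \left(\frac{57}{4} + \left(-35 - 46\right)^{2} - 107 \left(-35 - 46\right)\right) = - 86 i \sqrt{86} - \left(\frac{57}{4} + \left(-81\right)^{2} - -8667\right) = - 86 i \sqrt{86} - \left(\frac{57}{4} + 6561 + 8667\right) = - 86 i \sqrt{86} - \frac{60969}{4} = - \frac{60969}{4} - 86 i \sqrt{86}$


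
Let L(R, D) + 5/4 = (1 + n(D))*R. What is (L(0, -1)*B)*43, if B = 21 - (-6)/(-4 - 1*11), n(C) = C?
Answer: -4429/4 ≈ -1107.3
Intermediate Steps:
B = 103/5 (B = 21 - (-6)/(-4 - 11) = 21 - (-6)/(-15) = 21 - (-6)*(-1)/15 = 21 - 1*2/5 = 21 - 2/5 = 103/5 ≈ 20.600)
L(R, D) = -5/4 + R*(1 + D) (L(R, D) = -5/4 + (1 + D)*R = -5/4 + R*(1 + D))
(L(0, -1)*B)*43 = ((-5/4 + 0 - 1*0)*(103/5))*43 = ((-5/4 + 0 + 0)*(103/5))*43 = -5/4*103/5*43 = -103/4*43 = -4429/4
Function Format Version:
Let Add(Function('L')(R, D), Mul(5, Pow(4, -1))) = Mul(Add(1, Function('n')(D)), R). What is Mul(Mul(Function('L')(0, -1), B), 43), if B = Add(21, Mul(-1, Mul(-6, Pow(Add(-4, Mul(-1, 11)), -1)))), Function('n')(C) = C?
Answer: Rational(-4429, 4) ≈ -1107.3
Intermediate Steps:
B = Rational(103, 5) (B = Add(21, Mul(-1, Mul(-6, Pow(Add(-4, -11), -1)))) = Add(21, Mul(-1, Mul(-6, Pow(-15, -1)))) = Add(21, Mul(-1, Mul(-6, Rational(-1, 15)))) = Add(21, Mul(-1, Rational(2, 5))) = Add(21, Rational(-2, 5)) = Rational(103, 5) ≈ 20.600)
Function('L')(R, D) = Add(Rational(-5, 4), Mul(R, Add(1, D))) (Function('L')(R, D) = Add(Rational(-5, 4), Mul(Add(1, D), R)) = Add(Rational(-5, 4), Mul(R, Add(1, D))))
Mul(Mul(Function('L')(0, -1), B), 43) = Mul(Mul(Add(Rational(-5, 4), 0, Mul(-1, 0)), Rational(103, 5)), 43) = Mul(Mul(Add(Rational(-5, 4), 0, 0), Rational(103, 5)), 43) = Mul(Mul(Rational(-5, 4), Rational(103, 5)), 43) = Mul(Rational(-103, 4), 43) = Rational(-4429, 4)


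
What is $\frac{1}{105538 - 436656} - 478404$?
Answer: $- \frac{158408175673}{331118} \approx -4.784 \cdot 10^{5}$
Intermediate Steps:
$\frac{1}{105538 - 436656} - 478404 = \frac{1}{-331118} - 478404 = - \frac{1}{331118} - 478404 = - \frac{158408175673}{331118}$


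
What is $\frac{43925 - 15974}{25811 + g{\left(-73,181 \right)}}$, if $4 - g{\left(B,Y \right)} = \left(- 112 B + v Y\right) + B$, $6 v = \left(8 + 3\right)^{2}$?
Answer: $\frac{23958}{12053} \approx 1.9877$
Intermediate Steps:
$v = \frac{121}{6}$ ($v = \frac{\left(8 + 3\right)^{2}}{6} = \frac{11^{2}}{6} = \frac{1}{6} \cdot 121 = \frac{121}{6} \approx 20.167$)
$g{\left(B,Y \right)} = 4 + 111 B - \frac{121 Y}{6}$ ($g{\left(B,Y \right)} = 4 - \left(\left(- 112 B + \frac{121 Y}{6}\right) + B\right) = 4 - \left(- 111 B + \frac{121 Y}{6}\right) = 4 + \left(111 B - \frac{121 Y}{6}\right) = 4 + 111 B - \frac{121 Y}{6}$)
$\frac{43925 - 15974}{25811 + g{\left(-73,181 \right)}} = \frac{43925 - 15974}{25811 + \left(4 + 111 \left(-73\right) - \frac{21901}{6}\right)} = \frac{27951}{25811 - \frac{70495}{6}} = \frac{27951}{\frac{84371}{6}} = 27951 \cdot \frac{6}{84371} = \frac{23958}{12053}$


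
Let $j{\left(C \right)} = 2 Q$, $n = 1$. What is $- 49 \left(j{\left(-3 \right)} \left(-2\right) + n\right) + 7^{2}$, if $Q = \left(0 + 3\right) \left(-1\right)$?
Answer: $-588$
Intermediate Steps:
$Q = -3$ ($Q = 3 \left(-1\right) = -3$)
$j{\left(C \right)} = -6$ ($j{\left(C \right)} = 2 \left(-3\right) = -6$)
$- 49 \left(j{\left(-3 \right)} \left(-2\right) + n\right) + 7^{2} = - 49 \left(\left(-6\right) \left(-2\right) + 1\right) + 7^{2} = - 49 \left(12 + 1\right) + 49 = \left(-49\right) 13 + 49 = -637 + 49 = -588$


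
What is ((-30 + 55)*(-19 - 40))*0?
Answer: 0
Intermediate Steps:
((-30 + 55)*(-19 - 40))*0 = (25*(-59))*0 = -1475*0 = 0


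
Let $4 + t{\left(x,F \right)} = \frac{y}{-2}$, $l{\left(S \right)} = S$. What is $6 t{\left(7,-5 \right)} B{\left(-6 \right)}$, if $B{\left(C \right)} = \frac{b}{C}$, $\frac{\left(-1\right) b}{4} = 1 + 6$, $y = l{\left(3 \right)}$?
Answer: $-154$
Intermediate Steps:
$y = 3$
$t{\left(x,F \right)} = - \frac{11}{2}$ ($t{\left(x,F \right)} = -4 + \frac{3}{-2} = -4 + 3 \left(- \frac{1}{2}\right) = -4 - \frac{3}{2} = - \frac{11}{2}$)
$b = -28$ ($b = - 4 \left(1 + 6\right) = \left(-4\right) 7 = -28$)
$B{\left(C \right)} = - \frac{28}{C}$
$6 t{\left(7,-5 \right)} B{\left(-6 \right)} = 6 \left(- \frac{11}{2}\right) \left(- \frac{28}{-6}\right) = - 33 \left(\left(-28\right) \left(- \frac{1}{6}\right)\right) = \left(-33\right) \frac{14}{3} = -154$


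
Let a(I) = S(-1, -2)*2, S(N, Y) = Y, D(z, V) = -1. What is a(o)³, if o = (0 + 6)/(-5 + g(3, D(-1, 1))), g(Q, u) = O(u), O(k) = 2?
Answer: -64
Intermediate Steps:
g(Q, u) = 2
o = -2 (o = (0 + 6)/(-5 + 2) = 6/(-3) = 6*(-⅓) = -2)
a(I) = -4 (a(I) = -2*2 = -4)
a(o)³ = (-4)³ = -64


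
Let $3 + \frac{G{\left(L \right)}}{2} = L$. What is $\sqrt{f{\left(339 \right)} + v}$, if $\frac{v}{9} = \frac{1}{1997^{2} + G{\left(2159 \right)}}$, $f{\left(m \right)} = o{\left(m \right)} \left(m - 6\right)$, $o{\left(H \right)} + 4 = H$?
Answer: $\frac{6 \sqrt{49389820315116379}}{3992321} \approx 334.0$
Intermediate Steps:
$o{\left(H \right)} = -4 + H$
$G{\left(L \right)} = -6 + 2 L$
$f{\left(m \right)} = \left(-6 + m\right) \left(-4 + m\right)$ ($f{\left(m \right)} = \left(-4 + m\right) \left(m - 6\right) = \left(-4 + m\right) \left(-6 + m\right) = \left(-6 + m\right) \left(-4 + m\right)$)
$v = \frac{9}{3992321}$ ($v = \frac{9}{1997^{2} + \left(-6 + 2 \cdot 2159\right)} = \frac{9}{3988009 + \left(-6 + 4318\right)} = \frac{9}{3988009 + 4312} = \frac{9}{3992321} \approx 2.2543 \cdot 10^{-6}$)
$\sqrt{f{\left(339 \right)} + v} = \sqrt{\left(-6 + 339\right) \left(-4 + 339\right) + \frac{9}{3992321}} = \sqrt{333 \cdot 335 + \frac{9}{3992321}} = \sqrt{111555 + \frac{9}{3992321}} = \sqrt{\frac{445363369164}{3992321}} = \frac{6 \sqrt{49389820315116379}}{3992321}$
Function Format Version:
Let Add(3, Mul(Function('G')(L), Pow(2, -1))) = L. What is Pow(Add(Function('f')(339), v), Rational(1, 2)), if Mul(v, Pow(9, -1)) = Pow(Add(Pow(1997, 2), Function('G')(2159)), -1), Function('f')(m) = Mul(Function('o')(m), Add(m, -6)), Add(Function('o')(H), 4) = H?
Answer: Mul(Rational(6, 3992321), Pow(49389820315116379, Rational(1, 2))) ≈ 334.00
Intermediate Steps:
Function('o')(H) = Add(-4, H)
Function('G')(L) = Add(-6, Mul(2, L))
Function('f')(m) = Mul(Add(-6, m), Add(-4, m)) (Function('f')(m) = Mul(Add(-4, m), Add(m, -6)) = Mul(Add(-4, m), Add(-6, m)) = Mul(Add(-6, m), Add(-4, m)))
v = Rational(9, 3992321) (v = Mul(9, Pow(Add(Pow(1997, 2), Add(-6, Mul(2, 2159))), -1)) = Mul(9, Pow(Add(3988009, Add(-6, 4318)), -1)) = Mul(9, Pow(Add(3988009, 4312), -1)) = Mul(9, Pow(3992321, -1)) = Mul(9, Rational(1, 3992321)) = Rational(9, 3992321) ≈ 2.2543e-6)
Pow(Add(Function('f')(339), v), Rational(1, 2)) = Pow(Add(Mul(Add(-6, 339), Add(-4, 339)), Rational(9, 3992321)), Rational(1, 2)) = Pow(Add(Mul(333, 335), Rational(9, 3992321)), Rational(1, 2)) = Pow(Add(111555, Rational(9, 3992321)), Rational(1, 2)) = Pow(Rational(445363369164, 3992321), Rational(1, 2)) = Mul(Rational(6, 3992321), Pow(49389820315116379, Rational(1, 2)))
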